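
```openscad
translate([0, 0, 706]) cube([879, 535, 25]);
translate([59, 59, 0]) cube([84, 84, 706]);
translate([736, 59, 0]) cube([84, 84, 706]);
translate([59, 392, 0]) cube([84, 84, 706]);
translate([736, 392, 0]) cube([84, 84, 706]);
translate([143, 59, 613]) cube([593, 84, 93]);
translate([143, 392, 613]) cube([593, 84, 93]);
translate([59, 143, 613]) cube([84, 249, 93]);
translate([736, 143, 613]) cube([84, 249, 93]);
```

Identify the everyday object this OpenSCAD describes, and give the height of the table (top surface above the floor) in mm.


A table. The table height is 731 mm.

A 879×535×25 slab sits at z = 706 on four 84 mm square posts — a table. The top surface is at 706 + 25 = 731 mm.


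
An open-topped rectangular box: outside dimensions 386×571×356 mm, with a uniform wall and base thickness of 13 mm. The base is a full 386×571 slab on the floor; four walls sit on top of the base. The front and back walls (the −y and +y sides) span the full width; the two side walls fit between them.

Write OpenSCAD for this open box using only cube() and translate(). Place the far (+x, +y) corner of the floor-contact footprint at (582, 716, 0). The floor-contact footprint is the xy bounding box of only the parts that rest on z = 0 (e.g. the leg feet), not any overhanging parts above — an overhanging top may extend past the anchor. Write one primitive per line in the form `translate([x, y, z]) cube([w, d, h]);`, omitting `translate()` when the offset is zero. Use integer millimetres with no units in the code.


translate([196, 145, 0]) cube([386, 571, 13]);
translate([196, 145, 13]) cube([386, 13, 343]);
translate([196, 703, 13]) cube([386, 13, 343]);
translate([196, 158, 13]) cube([13, 545, 343]);
translate([569, 158, 13]) cube([13, 545, 343]);


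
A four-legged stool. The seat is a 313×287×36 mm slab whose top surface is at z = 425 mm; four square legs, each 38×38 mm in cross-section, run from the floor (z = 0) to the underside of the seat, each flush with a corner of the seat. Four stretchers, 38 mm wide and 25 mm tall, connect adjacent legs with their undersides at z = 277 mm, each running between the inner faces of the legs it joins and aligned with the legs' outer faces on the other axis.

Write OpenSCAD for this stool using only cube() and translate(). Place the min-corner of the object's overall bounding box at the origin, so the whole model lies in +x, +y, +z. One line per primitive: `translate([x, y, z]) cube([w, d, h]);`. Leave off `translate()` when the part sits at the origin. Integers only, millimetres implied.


translate([0, 0, 389]) cube([313, 287, 36]);
cube([38, 38, 389]);
translate([275, 0, 0]) cube([38, 38, 389]);
translate([0, 249, 0]) cube([38, 38, 389]);
translate([275, 249, 0]) cube([38, 38, 389]);
translate([38, 0, 277]) cube([237, 38, 25]);
translate([38, 249, 277]) cube([237, 38, 25]);
translate([0, 38, 277]) cube([38, 211, 25]);
translate([275, 38, 277]) cube([38, 211, 25]);


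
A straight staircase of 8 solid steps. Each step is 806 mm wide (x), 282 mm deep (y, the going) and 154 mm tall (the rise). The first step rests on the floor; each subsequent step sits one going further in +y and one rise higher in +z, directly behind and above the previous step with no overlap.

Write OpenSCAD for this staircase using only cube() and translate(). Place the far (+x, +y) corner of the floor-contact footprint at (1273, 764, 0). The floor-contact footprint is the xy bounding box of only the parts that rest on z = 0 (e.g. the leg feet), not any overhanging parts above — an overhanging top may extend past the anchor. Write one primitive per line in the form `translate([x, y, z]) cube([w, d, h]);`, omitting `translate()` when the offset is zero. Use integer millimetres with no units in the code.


translate([467, 482, 0]) cube([806, 282, 154]);
translate([467, 764, 154]) cube([806, 282, 154]);
translate([467, 1046, 308]) cube([806, 282, 154]);
translate([467, 1328, 462]) cube([806, 282, 154]);
translate([467, 1610, 616]) cube([806, 282, 154]);
translate([467, 1892, 770]) cube([806, 282, 154]);
translate([467, 2174, 924]) cube([806, 282, 154]);
translate([467, 2456, 1078]) cube([806, 282, 154]);


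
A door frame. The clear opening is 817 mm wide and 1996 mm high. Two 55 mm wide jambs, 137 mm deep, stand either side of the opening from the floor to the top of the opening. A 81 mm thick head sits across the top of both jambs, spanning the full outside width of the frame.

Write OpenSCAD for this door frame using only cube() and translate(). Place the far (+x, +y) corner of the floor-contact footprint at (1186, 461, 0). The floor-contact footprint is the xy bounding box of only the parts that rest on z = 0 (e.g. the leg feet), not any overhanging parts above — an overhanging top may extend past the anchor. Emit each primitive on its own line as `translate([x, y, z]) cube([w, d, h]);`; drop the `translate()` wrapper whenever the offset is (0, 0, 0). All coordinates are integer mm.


translate([259, 324, 0]) cube([55, 137, 1996]);
translate([1131, 324, 0]) cube([55, 137, 1996]);
translate([259, 324, 1996]) cube([927, 137, 81]);


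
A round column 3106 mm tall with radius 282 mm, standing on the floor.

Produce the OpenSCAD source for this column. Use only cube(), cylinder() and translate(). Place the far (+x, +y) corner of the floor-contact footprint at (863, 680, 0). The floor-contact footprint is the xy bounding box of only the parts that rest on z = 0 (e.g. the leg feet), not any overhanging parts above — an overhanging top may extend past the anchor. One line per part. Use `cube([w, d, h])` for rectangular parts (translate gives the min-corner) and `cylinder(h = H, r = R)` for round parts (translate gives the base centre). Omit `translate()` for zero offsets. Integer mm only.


translate([581, 398, 0]) cylinder(h = 3106, r = 282);


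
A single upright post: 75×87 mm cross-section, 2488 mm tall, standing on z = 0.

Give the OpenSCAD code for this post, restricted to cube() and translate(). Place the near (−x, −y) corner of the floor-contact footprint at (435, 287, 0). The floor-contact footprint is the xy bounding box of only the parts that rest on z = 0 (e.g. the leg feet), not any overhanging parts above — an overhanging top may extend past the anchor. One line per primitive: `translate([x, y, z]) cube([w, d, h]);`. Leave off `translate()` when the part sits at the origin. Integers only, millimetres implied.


translate([435, 287, 0]) cube([75, 87, 2488]);


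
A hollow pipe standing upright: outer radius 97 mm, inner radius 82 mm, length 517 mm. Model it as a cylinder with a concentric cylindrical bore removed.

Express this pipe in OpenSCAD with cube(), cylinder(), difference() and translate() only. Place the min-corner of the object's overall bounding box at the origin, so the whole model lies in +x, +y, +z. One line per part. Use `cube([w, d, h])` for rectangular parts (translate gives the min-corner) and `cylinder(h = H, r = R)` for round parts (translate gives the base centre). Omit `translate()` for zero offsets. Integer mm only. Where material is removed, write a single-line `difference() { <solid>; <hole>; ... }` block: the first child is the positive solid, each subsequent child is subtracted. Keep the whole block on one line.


difference() { translate([97, 97, 0]) cylinder(h = 517, r = 97); translate([97, 97, 0]) cylinder(h = 517, r = 82); }


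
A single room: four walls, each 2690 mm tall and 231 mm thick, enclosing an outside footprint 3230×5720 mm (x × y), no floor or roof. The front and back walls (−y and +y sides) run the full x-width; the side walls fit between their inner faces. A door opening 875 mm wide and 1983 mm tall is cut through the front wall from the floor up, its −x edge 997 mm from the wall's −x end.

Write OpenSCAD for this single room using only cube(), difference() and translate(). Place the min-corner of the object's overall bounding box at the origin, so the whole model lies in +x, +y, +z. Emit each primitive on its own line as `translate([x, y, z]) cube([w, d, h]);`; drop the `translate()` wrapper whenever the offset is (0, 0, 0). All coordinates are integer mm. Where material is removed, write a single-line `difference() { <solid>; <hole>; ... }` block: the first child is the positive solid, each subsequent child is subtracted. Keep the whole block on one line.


difference() { cube([3230, 231, 2690]); translate([997, 0, 0]) cube([875, 231, 1983]); }
translate([0, 5489, 0]) cube([3230, 231, 2690]);
translate([0, 231, 0]) cube([231, 5258, 2690]);
translate([2999, 231, 0]) cube([231, 5258, 2690]);


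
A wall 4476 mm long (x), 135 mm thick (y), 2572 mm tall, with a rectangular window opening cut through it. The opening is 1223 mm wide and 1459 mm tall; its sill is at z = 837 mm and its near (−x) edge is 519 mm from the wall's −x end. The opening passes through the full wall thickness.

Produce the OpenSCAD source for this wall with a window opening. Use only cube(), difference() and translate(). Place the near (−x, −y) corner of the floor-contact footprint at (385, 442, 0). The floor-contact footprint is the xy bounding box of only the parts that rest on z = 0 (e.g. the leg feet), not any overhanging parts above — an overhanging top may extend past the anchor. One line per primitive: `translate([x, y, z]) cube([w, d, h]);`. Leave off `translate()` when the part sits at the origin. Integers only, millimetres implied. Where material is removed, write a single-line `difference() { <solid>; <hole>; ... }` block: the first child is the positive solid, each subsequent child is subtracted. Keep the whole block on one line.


difference() { translate([385, 442, 0]) cube([4476, 135, 2572]); translate([904, 442, 837]) cube([1223, 135, 1459]); }


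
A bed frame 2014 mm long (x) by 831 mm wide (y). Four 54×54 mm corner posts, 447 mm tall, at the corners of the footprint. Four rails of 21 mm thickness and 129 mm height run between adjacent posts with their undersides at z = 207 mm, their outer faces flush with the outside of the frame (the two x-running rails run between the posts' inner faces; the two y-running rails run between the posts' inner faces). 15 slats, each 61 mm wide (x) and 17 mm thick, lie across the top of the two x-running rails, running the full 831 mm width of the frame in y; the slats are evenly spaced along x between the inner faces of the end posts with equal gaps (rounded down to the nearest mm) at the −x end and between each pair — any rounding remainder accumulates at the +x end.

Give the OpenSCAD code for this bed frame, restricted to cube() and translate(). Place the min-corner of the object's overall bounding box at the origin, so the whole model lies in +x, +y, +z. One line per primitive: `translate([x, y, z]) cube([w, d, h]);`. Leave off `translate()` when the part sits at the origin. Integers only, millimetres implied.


cube([54, 54, 447]);
translate([0, 777, 0]) cube([54, 54, 447]);
translate([1960, 0, 0]) cube([54, 54, 447]);
translate([1960, 777, 0]) cube([54, 54, 447]);
translate([54, 0, 207]) cube([1906, 21, 129]);
translate([54, 810, 207]) cube([1906, 21, 129]);
translate([0, 54, 207]) cube([21, 723, 129]);
translate([1993, 54, 207]) cube([21, 723, 129]);
translate([115, 0, 336]) cube([61, 831, 17]);
translate([237, 0, 336]) cube([61, 831, 17]);
translate([359, 0, 336]) cube([61, 831, 17]);
translate([481, 0, 336]) cube([61, 831, 17]);
translate([603, 0, 336]) cube([61, 831, 17]);
translate([725, 0, 336]) cube([61, 831, 17]);
translate([847, 0, 336]) cube([61, 831, 17]);
translate([969, 0, 336]) cube([61, 831, 17]);
translate([1091, 0, 336]) cube([61, 831, 17]);
translate([1213, 0, 336]) cube([61, 831, 17]);
translate([1335, 0, 336]) cube([61, 831, 17]);
translate([1457, 0, 336]) cube([61, 831, 17]);
translate([1579, 0, 336]) cube([61, 831, 17]);
translate([1701, 0, 336]) cube([61, 831, 17]);
translate([1823, 0, 336]) cube([61, 831, 17]);


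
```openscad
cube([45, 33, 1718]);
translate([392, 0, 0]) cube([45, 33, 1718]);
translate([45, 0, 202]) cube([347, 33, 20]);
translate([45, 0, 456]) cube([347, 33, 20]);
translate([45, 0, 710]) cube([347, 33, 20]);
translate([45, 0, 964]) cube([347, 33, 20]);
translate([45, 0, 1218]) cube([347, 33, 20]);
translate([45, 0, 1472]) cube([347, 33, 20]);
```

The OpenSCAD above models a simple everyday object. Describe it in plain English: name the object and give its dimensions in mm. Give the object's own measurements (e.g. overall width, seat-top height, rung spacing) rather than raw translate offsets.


A straight ladder. Two 45×33 mm vertical rails, 1718 mm tall, stand 437 mm apart (outside-to-outside) with their front faces coplanar on the −y side. 6 rungs, each 33 mm deep and 20 mm tall, span between the inner faces of the rails, front faces flush with the rails. The lowest rung's underside is at z = 202 mm and rungs are spaced 254 mm apart (underside to underside).


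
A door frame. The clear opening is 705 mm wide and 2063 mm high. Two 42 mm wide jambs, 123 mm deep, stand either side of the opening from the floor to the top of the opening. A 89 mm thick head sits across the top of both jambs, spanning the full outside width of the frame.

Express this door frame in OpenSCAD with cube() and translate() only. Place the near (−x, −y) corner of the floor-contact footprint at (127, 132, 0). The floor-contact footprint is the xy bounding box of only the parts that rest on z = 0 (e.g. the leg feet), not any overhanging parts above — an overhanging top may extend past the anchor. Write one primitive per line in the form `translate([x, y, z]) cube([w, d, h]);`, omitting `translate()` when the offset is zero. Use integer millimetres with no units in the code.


translate([127, 132, 0]) cube([42, 123, 2063]);
translate([874, 132, 0]) cube([42, 123, 2063]);
translate([127, 132, 2063]) cube([789, 123, 89]);


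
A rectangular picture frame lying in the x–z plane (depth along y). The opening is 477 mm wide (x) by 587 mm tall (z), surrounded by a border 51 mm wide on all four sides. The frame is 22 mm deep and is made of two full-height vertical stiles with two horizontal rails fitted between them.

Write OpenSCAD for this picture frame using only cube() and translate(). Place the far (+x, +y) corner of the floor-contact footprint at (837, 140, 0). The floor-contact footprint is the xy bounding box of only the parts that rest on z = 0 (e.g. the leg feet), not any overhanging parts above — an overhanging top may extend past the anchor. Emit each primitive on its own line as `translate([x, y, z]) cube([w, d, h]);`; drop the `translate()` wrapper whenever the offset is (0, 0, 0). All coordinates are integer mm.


translate([258, 118, 0]) cube([51, 22, 689]);
translate([786, 118, 0]) cube([51, 22, 689]);
translate([309, 118, 0]) cube([477, 22, 51]);
translate([309, 118, 638]) cube([477, 22, 51]);


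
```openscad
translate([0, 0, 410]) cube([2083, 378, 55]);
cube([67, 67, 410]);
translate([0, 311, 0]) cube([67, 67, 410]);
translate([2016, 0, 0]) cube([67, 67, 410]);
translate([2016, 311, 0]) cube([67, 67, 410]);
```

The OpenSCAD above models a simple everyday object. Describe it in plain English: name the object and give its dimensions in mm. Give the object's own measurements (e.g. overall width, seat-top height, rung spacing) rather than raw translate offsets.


A long wooden bench with a 2083 mm (x) × 378 mm (y) seat, 55 mm thick, its top surface 465 mm above the floor. Four 67 mm square legs at the seat corners, flush with the edges, run from z = 0 to the seat underside.


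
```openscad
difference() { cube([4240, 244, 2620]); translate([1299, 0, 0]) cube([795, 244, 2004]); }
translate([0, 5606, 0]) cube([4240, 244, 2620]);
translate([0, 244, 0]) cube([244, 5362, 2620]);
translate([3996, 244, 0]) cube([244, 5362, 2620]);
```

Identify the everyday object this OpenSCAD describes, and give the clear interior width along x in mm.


A single room. The interior width is 3752 mm.

Four walls enclosing a rectangle with a door in the front wall — a room. Outside width 4240 minus two 244 mm walls gives 3752 mm.


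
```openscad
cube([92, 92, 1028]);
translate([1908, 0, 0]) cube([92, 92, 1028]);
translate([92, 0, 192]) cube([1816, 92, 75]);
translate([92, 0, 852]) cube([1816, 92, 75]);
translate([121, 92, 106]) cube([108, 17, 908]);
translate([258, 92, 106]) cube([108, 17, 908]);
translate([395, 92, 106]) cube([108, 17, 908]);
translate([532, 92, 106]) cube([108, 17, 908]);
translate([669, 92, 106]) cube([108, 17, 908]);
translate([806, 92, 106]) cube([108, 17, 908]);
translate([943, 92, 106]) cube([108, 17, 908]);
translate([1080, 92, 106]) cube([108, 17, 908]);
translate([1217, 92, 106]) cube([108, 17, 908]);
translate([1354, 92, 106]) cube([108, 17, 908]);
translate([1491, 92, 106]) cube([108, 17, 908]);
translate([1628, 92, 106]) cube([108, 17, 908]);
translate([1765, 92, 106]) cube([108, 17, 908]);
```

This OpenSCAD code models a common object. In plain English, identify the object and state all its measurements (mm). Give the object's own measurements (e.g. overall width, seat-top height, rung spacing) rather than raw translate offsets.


A fence section. Two 92×92 mm posts, 1028 mm tall, stand on the floor with a clear span of 1816 mm between their inner faces. Two horizontal rails of 92×75 mm section span the gap between the posts with their undersides at z = 192 mm and z = 852 mm, flush with the posts' −y face. 13 pickets, each 108 mm wide, 17 mm thick and 908 mm tall, are fixed to the +y face of the rails with their bottoms at z = 106 mm, spaced across the span with a 29 mm gap after the −x post and between neighbouring pickets, with 35 mm left before the +x post.


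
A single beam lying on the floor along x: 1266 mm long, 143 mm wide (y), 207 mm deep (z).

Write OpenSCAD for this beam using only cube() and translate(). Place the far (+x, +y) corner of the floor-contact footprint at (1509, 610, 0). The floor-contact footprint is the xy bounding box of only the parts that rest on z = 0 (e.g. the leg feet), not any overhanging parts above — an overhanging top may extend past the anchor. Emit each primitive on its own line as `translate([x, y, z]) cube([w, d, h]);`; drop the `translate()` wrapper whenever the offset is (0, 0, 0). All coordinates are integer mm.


translate([243, 467, 0]) cube([1266, 143, 207]);


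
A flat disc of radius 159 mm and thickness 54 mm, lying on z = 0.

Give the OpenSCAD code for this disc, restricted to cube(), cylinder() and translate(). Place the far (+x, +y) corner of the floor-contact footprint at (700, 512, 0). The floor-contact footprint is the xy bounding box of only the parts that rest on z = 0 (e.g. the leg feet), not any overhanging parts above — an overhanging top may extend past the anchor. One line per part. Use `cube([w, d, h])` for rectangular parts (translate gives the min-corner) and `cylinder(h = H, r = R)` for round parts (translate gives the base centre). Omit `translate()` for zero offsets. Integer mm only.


translate([541, 353, 0]) cylinder(h = 54, r = 159);


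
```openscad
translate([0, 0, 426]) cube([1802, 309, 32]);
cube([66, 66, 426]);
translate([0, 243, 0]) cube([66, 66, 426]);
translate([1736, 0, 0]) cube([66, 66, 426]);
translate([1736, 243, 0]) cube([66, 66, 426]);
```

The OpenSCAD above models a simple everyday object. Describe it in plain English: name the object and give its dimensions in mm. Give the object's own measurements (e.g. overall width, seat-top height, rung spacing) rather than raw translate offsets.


A long wooden bench with a 1802 mm (x) × 309 mm (y) seat, 32 mm thick, its top surface 458 mm above the floor. Four 66 mm square legs at the seat corners, flush with the edges, run from z = 0 to the seat underside.


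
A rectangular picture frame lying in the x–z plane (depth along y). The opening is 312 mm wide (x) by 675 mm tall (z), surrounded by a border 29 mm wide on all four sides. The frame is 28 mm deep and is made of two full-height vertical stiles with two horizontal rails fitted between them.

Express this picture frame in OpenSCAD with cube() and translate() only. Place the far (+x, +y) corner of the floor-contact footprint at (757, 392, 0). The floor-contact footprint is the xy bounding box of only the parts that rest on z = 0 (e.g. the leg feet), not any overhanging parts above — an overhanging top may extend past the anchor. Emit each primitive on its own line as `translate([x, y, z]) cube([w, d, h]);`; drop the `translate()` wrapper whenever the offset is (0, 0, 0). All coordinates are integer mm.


translate([387, 364, 0]) cube([29, 28, 733]);
translate([728, 364, 0]) cube([29, 28, 733]);
translate([416, 364, 0]) cube([312, 28, 29]);
translate([416, 364, 704]) cube([312, 28, 29]);


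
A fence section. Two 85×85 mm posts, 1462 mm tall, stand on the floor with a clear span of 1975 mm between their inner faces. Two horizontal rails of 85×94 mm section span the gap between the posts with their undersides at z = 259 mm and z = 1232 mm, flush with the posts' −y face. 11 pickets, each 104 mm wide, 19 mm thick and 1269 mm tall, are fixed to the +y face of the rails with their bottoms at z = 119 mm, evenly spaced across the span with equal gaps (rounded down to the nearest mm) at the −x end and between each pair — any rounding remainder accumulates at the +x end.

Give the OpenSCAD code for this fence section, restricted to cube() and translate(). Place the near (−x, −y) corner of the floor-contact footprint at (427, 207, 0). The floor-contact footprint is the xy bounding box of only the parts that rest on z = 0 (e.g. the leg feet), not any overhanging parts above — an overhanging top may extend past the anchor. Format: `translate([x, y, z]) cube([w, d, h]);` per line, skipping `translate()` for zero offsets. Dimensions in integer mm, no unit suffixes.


translate([427, 207, 0]) cube([85, 85, 1462]);
translate([2487, 207, 0]) cube([85, 85, 1462]);
translate([512, 207, 259]) cube([1975, 85, 94]);
translate([512, 207, 1232]) cube([1975, 85, 94]);
translate([581, 292, 119]) cube([104, 19, 1269]);
translate([754, 292, 119]) cube([104, 19, 1269]);
translate([927, 292, 119]) cube([104, 19, 1269]);
translate([1100, 292, 119]) cube([104, 19, 1269]);
translate([1273, 292, 119]) cube([104, 19, 1269]);
translate([1446, 292, 119]) cube([104, 19, 1269]);
translate([1619, 292, 119]) cube([104, 19, 1269]);
translate([1792, 292, 119]) cube([104, 19, 1269]);
translate([1965, 292, 119]) cube([104, 19, 1269]);
translate([2138, 292, 119]) cube([104, 19, 1269]);
translate([2311, 292, 119]) cube([104, 19, 1269]);


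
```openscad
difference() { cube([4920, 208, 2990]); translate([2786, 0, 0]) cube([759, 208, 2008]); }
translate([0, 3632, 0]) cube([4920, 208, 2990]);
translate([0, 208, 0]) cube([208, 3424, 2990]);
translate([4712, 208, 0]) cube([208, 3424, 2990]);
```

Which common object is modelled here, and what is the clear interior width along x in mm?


A single room. The interior width is 4504 mm.

Four walls enclosing a rectangle with a door in the front wall — a room. Outside width 4920 minus two 208 mm walls gives 4504 mm.


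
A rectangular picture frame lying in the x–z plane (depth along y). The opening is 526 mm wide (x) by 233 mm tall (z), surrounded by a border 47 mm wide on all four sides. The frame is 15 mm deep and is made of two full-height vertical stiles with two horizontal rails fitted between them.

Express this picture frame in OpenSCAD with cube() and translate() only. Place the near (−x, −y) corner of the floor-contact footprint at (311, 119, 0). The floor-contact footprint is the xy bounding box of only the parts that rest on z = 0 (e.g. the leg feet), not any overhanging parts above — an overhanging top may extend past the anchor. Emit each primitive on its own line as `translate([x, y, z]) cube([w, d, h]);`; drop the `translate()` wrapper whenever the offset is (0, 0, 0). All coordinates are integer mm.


translate([311, 119, 0]) cube([47, 15, 327]);
translate([884, 119, 0]) cube([47, 15, 327]);
translate([358, 119, 0]) cube([526, 15, 47]);
translate([358, 119, 280]) cube([526, 15, 47]);


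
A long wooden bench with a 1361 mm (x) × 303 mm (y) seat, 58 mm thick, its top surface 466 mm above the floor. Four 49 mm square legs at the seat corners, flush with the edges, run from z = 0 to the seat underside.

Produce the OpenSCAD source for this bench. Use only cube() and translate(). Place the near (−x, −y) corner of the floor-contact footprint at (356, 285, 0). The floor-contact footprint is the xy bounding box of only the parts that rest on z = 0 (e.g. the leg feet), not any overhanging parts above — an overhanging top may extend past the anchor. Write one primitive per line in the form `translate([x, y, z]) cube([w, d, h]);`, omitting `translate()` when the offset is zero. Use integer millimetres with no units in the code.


// leg_h = 466 − 58 = 408
translate([356, 285, 408]) cube([1361, 303, 58]);
translate([356, 285, 0]) cube([49, 49, 408]);
translate([356, 539, 0]) cube([49, 49, 408]);
translate([1668, 285, 0]) cube([49, 49, 408]);
translate([1668, 539, 0]) cube([49, 49, 408]);


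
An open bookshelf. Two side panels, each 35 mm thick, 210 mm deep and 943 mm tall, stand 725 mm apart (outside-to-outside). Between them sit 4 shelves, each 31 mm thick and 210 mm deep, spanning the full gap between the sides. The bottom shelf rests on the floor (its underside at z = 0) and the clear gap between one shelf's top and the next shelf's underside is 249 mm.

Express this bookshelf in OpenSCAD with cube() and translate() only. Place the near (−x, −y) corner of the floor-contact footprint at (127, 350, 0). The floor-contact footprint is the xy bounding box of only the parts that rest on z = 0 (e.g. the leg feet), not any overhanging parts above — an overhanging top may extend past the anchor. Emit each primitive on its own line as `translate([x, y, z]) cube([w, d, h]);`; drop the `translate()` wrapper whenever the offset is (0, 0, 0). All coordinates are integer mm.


translate([127, 350, 0]) cube([35, 210, 943]);
translate([817, 350, 0]) cube([35, 210, 943]);
translate([162, 350, 0]) cube([655, 210, 31]);
translate([162, 350, 280]) cube([655, 210, 31]);
translate([162, 350, 560]) cube([655, 210, 31]);
translate([162, 350, 840]) cube([655, 210, 31]);


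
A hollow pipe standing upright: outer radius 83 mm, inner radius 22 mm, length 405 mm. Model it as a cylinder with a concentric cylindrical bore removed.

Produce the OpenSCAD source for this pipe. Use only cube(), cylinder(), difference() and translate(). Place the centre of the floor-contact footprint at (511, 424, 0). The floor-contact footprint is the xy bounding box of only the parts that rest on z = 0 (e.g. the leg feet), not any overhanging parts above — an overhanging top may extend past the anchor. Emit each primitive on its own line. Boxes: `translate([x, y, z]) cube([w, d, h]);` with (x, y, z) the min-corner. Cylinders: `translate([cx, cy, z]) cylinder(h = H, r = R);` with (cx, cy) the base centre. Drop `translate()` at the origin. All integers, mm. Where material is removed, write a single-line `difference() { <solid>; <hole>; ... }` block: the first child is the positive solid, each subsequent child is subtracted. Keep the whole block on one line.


difference() { translate([511, 424, 0]) cylinder(h = 405, r = 83); translate([511, 424, 0]) cylinder(h = 405, r = 22); }


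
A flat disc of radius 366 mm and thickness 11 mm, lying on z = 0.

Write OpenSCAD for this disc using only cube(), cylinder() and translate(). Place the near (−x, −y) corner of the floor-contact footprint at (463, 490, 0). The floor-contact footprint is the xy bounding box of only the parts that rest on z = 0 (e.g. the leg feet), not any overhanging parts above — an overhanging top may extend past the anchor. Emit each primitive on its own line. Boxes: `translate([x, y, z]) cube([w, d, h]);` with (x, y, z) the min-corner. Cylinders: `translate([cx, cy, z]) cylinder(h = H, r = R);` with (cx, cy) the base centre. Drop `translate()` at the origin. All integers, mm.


translate([829, 856, 0]) cylinder(h = 11, r = 366);


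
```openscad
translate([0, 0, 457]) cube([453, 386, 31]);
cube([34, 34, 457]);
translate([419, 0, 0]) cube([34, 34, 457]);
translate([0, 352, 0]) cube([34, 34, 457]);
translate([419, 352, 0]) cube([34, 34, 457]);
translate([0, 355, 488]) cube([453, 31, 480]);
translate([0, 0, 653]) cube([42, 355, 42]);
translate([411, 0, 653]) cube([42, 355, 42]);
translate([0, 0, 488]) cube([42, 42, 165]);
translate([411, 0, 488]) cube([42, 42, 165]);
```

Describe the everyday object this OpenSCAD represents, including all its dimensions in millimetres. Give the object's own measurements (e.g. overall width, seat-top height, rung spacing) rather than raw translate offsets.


A chair. The seat is a 453×386×31 mm slab with its top at z = 488 mm, on four 34×34 mm corner legs (flush with the seat edges, standing on z = 0). A flat backrest 31 mm thick, 480 mm tall, spans the full seat width and rises from the seat top along its +y edge, rear face flush with the rear of the seat. Two armrests of 42×42 mm section run along each side from the seat's front edge to the front of the backrest, top faces 207 mm above the seat top and outer faces flush with the seat's x-edges; a 42×42 mm post under the front of each armrest stands on the seat at the front corner.


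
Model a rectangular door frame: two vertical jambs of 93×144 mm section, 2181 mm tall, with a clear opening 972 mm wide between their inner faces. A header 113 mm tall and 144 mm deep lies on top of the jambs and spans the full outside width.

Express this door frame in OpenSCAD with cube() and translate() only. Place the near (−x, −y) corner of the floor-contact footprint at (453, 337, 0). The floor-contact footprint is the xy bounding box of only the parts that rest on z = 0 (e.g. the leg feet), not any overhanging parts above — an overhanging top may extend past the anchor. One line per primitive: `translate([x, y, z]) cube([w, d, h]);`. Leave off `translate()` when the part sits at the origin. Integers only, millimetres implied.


translate([453, 337, 0]) cube([93, 144, 2181]);
translate([1518, 337, 0]) cube([93, 144, 2181]);
translate([453, 337, 2181]) cube([1158, 144, 113]);


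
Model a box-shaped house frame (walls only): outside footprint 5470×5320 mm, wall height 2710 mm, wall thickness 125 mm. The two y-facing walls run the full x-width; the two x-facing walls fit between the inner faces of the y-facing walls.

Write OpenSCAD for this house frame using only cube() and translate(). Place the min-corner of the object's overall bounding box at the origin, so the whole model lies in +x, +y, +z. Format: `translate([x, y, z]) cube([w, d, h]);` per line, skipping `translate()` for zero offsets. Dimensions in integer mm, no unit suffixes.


cube([5470, 125, 2710]);
translate([0, 5195, 0]) cube([5470, 125, 2710]);
translate([0, 125, 0]) cube([125, 5070, 2710]);
translate([5345, 125, 0]) cube([125, 5070, 2710]);


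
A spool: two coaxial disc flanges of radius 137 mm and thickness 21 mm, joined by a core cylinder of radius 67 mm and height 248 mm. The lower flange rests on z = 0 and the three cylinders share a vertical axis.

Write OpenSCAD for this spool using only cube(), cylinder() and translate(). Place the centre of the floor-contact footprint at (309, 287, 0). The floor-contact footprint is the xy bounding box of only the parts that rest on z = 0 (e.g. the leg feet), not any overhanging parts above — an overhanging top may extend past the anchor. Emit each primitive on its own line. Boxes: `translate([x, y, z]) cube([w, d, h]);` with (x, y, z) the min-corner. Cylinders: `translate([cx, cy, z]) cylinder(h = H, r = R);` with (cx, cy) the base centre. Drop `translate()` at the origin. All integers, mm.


translate([309, 287, 0]) cylinder(h = 21, r = 137);
translate([309, 287, 21]) cylinder(h = 248, r = 67);
translate([309, 287, 269]) cylinder(h = 21, r = 137);


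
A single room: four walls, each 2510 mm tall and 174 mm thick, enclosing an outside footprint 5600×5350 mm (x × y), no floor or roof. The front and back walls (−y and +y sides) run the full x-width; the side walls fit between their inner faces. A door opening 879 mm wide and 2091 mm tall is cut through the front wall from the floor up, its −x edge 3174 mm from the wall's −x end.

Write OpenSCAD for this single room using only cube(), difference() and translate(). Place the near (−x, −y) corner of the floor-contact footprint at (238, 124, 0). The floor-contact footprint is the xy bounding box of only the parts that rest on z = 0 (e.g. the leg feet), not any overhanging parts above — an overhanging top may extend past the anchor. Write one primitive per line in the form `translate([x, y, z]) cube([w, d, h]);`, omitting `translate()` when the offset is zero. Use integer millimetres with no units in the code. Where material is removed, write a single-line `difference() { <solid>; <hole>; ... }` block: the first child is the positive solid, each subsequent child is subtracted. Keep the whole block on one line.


difference() { translate([238, 124, 0]) cube([5600, 174, 2510]); translate([3412, 124, 0]) cube([879, 174, 2091]); }
translate([238, 5300, 0]) cube([5600, 174, 2510]);
translate([238, 298, 0]) cube([174, 5002, 2510]);
translate([5664, 298, 0]) cube([174, 5002, 2510]);


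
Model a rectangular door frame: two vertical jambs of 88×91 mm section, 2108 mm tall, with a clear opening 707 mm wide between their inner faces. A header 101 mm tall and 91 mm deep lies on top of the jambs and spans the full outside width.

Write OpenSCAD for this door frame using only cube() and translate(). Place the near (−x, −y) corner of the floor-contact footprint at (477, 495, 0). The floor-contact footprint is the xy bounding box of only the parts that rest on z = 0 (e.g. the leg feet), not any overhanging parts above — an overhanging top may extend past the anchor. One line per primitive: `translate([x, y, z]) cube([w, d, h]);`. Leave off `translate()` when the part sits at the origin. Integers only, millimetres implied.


translate([477, 495, 0]) cube([88, 91, 2108]);
translate([1272, 495, 0]) cube([88, 91, 2108]);
translate([477, 495, 2108]) cube([883, 91, 101]);


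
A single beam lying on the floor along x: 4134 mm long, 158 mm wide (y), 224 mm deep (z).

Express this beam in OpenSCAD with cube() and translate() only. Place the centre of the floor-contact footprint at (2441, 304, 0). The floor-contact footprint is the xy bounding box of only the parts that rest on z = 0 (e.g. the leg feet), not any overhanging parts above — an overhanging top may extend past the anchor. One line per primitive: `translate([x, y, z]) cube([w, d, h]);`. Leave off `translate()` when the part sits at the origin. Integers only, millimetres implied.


translate([374, 225, 0]) cube([4134, 158, 224]);


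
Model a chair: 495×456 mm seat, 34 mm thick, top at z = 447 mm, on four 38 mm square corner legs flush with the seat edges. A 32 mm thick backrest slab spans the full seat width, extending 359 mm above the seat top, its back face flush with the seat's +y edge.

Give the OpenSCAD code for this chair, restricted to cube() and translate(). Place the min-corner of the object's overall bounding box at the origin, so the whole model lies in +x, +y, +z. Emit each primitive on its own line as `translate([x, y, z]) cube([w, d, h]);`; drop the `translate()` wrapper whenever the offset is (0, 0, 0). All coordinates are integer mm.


translate([0, 0, 413]) cube([495, 456, 34]);
cube([38, 38, 413]);
translate([457, 0, 0]) cube([38, 38, 413]);
translate([0, 418, 0]) cube([38, 38, 413]);
translate([457, 418, 0]) cube([38, 38, 413]);
translate([0, 424, 447]) cube([495, 32, 359]);


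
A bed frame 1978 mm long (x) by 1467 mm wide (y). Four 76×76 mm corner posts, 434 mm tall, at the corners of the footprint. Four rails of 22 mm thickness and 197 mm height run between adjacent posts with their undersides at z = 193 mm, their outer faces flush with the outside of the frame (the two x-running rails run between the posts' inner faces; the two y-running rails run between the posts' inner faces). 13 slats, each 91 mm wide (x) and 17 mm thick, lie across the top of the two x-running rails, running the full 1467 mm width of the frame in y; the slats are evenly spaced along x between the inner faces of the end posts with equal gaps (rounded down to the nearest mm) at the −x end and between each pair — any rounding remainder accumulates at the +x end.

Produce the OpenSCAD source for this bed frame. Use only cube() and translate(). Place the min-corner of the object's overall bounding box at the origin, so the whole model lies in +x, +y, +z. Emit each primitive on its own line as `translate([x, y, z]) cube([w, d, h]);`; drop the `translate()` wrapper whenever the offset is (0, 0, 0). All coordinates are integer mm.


cube([76, 76, 434]);
translate([0, 1391, 0]) cube([76, 76, 434]);
translate([1902, 0, 0]) cube([76, 76, 434]);
translate([1902, 1391, 0]) cube([76, 76, 434]);
translate([76, 0, 193]) cube([1826, 22, 197]);
translate([76, 1445, 193]) cube([1826, 22, 197]);
translate([0, 76, 193]) cube([22, 1315, 197]);
translate([1956, 76, 193]) cube([22, 1315, 197]);
translate([121, 0, 390]) cube([91, 1467, 17]);
translate([257, 0, 390]) cube([91, 1467, 17]);
translate([393, 0, 390]) cube([91, 1467, 17]);
translate([529, 0, 390]) cube([91, 1467, 17]);
translate([665, 0, 390]) cube([91, 1467, 17]);
translate([801, 0, 390]) cube([91, 1467, 17]);
translate([937, 0, 390]) cube([91, 1467, 17]);
translate([1073, 0, 390]) cube([91, 1467, 17]);
translate([1209, 0, 390]) cube([91, 1467, 17]);
translate([1345, 0, 390]) cube([91, 1467, 17]);
translate([1481, 0, 390]) cube([91, 1467, 17]);
translate([1617, 0, 390]) cube([91, 1467, 17]);
translate([1753, 0, 390]) cube([91, 1467, 17]);


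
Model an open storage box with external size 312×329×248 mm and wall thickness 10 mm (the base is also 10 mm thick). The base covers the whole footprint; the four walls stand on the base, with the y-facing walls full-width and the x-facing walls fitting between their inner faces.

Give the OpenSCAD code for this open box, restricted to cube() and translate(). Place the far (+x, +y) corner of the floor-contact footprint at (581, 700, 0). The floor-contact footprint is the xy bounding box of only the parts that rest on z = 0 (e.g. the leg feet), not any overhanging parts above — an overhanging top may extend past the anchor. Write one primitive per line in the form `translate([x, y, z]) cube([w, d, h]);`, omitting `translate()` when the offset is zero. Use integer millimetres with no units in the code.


translate([269, 371, 0]) cube([312, 329, 10]);
translate([269, 371, 10]) cube([312, 10, 238]);
translate([269, 690, 10]) cube([312, 10, 238]);
translate([269, 381, 10]) cube([10, 309, 238]);
translate([571, 381, 10]) cube([10, 309, 238]);


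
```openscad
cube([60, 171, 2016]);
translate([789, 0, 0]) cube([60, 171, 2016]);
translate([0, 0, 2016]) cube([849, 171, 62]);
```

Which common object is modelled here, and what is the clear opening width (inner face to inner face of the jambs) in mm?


A door frame. The clear opening width is 729 mm.

Two 2016 mm tall posts with a header on top — a door frame. The left jamb is 60 mm wide at x = 0; the right jamb starts at x = 789. The clear opening is 789 − 60 = 729 mm.


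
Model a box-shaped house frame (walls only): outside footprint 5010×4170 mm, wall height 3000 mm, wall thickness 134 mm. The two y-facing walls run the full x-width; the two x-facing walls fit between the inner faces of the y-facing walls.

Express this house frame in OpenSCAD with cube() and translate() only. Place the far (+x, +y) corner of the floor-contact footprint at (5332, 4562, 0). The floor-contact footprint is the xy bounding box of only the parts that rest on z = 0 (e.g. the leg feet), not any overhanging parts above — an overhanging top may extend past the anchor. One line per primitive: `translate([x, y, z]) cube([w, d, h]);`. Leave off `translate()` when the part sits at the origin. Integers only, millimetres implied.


translate([322, 392, 0]) cube([5010, 134, 3000]);
translate([322, 4428, 0]) cube([5010, 134, 3000]);
translate([322, 526, 0]) cube([134, 3902, 3000]);
translate([5198, 526, 0]) cube([134, 3902, 3000]);
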